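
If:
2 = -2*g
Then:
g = -1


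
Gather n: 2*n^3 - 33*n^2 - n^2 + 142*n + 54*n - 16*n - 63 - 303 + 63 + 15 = 2*n^3 - 34*n^2 + 180*n - 288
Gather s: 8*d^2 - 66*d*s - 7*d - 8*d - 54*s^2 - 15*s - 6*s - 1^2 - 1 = 8*d^2 - 15*d - 54*s^2 + s*(-66*d - 21) - 2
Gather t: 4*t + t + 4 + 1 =5*t + 5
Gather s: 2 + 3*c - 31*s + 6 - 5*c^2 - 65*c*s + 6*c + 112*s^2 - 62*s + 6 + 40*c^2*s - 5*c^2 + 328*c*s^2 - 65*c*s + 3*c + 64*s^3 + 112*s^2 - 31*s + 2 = -10*c^2 + 12*c + 64*s^3 + s^2*(328*c + 224) + s*(40*c^2 - 130*c - 124) + 16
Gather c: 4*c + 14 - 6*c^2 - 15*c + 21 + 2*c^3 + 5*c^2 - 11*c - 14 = 2*c^3 - c^2 - 22*c + 21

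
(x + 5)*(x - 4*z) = x^2 - 4*x*z + 5*x - 20*z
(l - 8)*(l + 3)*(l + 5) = l^3 - 49*l - 120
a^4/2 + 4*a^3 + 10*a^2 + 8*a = a*(a/2 + 1)*(a + 2)*(a + 4)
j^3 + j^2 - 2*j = j*(j - 1)*(j + 2)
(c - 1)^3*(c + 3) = c^4 - 6*c^2 + 8*c - 3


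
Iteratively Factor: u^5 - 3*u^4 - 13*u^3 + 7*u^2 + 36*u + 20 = (u - 5)*(u^4 + 2*u^3 - 3*u^2 - 8*u - 4) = (u - 5)*(u + 1)*(u^3 + u^2 - 4*u - 4) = (u - 5)*(u + 1)*(u + 2)*(u^2 - u - 2) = (u - 5)*(u + 1)^2*(u + 2)*(u - 2)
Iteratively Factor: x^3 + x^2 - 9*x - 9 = (x + 3)*(x^2 - 2*x - 3) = (x - 3)*(x + 3)*(x + 1)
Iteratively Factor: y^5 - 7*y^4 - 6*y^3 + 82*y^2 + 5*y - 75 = (y - 1)*(y^4 - 6*y^3 - 12*y^2 + 70*y + 75) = (y - 5)*(y - 1)*(y^3 - y^2 - 17*y - 15) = (y - 5)*(y - 1)*(y + 3)*(y^2 - 4*y - 5) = (y - 5)*(y - 1)*(y + 1)*(y + 3)*(y - 5)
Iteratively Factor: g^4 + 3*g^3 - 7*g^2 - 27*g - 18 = (g + 3)*(g^3 - 7*g - 6) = (g + 2)*(g + 3)*(g^2 - 2*g - 3) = (g + 1)*(g + 2)*(g + 3)*(g - 3)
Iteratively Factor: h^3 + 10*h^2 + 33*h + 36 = (h + 3)*(h^2 + 7*h + 12) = (h + 3)*(h + 4)*(h + 3)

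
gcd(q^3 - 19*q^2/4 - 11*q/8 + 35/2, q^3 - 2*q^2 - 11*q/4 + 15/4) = q - 5/2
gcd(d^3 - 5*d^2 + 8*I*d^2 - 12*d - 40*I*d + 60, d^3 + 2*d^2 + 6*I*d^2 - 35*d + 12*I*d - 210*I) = d^2 + d*(-5 + 6*I) - 30*I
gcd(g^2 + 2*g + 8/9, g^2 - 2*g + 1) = 1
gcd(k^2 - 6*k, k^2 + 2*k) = k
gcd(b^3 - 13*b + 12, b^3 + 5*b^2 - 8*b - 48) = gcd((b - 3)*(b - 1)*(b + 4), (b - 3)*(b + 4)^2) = b^2 + b - 12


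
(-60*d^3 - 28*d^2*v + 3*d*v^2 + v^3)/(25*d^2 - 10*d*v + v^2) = (12*d^2 + 8*d*v + v^2)/(-5*d + v)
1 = 1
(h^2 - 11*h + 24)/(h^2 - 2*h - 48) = (h - 3)/(h + 6)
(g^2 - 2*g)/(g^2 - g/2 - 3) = 2*g/(2*g + 3)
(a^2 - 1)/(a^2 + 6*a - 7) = (a + 1)/(a + 7)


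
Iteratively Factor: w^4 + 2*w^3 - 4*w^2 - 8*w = (w + 2)*(w^3 - 4*w) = w*(w + 2)*(w^2 - 4) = w*(w + 2)^2*(w - 2)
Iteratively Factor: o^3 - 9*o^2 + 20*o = (o)*(o^2 - 9*o + 20) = o*(o - 4)*(o - 5)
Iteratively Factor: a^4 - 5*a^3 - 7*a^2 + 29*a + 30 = (a - 3)*(a^3 - 2*a^2 - 13*a - 10) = (a - 3)*(a + 1)*(a^2 - 3*a - 10) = (a - 5)*(a - 3)*(a + 1)*(a + 2)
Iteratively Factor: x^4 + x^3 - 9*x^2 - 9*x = (x + 1)*(x^3 - 9*x) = (x + 1)*(x + 3)*(x^2 - 3*x) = x*(x + 1)*(x + 3)*(x - 3)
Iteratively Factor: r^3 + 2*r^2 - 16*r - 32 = (r + 2)*(r^2 - 16) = (r + 2)*(r + 4)*(r - 4)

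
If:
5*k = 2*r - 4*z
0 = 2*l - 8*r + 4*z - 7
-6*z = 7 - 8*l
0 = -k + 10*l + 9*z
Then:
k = 7/454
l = 217/454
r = -2779/2724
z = -721/1362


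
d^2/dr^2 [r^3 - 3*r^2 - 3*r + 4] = 6*r - 6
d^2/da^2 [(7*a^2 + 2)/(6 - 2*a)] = -65/(a^3 - 9*a^2 + 27*a - 27)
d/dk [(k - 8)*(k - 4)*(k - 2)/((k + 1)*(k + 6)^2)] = (27*k^3 - 178*k^2 - 32*k + 848)/(k^5 + 20*k^4 + 145*k^3 + 450*k^2 + 540*k + 216)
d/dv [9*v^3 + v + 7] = 27*v^2 + 1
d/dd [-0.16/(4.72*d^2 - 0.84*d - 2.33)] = (1.5104*d - 0.1344)/(-4.72*d^2 + 0.84*d + 2.33)^2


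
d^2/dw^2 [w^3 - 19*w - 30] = 6*w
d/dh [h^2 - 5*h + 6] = 2*h - 5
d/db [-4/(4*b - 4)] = (b - 1)^(-2)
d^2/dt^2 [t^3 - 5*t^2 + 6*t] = 6*t - 10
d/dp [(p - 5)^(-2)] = -2/(p - 5)^3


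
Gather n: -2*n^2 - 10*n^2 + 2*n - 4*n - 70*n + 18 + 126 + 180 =-12*n^2 - 72*n + 324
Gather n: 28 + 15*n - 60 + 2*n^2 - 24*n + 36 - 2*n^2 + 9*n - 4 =0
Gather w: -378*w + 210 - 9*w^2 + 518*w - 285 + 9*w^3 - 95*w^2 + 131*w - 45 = 9*w^3 - 104*w^2 + 271*w - 120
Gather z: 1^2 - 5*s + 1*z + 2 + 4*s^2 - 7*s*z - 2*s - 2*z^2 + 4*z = 4*s^2 - 7*s - 2*z^2 + z*(5 - 7*s) + 3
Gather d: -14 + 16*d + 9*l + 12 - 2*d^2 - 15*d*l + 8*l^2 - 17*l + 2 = -2*d^2 + d*(16 - 15*l) + 8*l^2 - 8*l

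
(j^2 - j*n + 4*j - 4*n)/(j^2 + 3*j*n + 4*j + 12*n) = (j - n)/(j + 3*n)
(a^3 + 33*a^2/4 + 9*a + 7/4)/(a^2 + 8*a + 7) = a + 1/4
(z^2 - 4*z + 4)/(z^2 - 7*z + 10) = (z - 2)/(z - 5)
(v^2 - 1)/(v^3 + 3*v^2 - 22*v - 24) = (v - 1)/(v^2 + 2*v - 24)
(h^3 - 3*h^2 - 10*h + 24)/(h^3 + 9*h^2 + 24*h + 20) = (h^3 - 3*h^2 - 10*h + 24)/(h^3 + 9*h^2 + 24*h + 20)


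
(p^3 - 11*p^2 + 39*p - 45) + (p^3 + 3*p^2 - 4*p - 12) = 2*p^3 - 8*p^2 + 35*p - 57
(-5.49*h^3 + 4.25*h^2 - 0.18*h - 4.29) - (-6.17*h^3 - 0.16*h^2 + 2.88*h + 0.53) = 0.68*h^3 + 4.41*h^2 - 3.06*h - 4.82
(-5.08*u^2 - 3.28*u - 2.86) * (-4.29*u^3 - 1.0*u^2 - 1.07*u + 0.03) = 21.7932*u^5 + 19.1512*u^4 + 20.985*u^3 + 6.2172*u^2 + 2.9618*u - 0.0858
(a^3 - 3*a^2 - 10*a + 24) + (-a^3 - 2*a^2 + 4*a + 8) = -5*a^2 - 6*a + 32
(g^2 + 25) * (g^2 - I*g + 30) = g^4 - I*g^3 + 55*g^2 - 25*I*g + 750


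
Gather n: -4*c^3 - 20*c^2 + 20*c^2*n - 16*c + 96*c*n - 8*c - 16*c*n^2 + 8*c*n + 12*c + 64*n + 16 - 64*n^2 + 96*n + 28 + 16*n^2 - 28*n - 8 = -4*c^3 - 20*c^2 - 12*c + n^2*(-16*c - 48) + n*(20*c^2 + 104*c + 132) + 36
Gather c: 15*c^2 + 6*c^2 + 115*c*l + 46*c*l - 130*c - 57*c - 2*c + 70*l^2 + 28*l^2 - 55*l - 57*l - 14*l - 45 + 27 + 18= 21*c^2 + c*(161*l - 189) + 98*l^2 - 126*l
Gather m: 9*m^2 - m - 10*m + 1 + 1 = 9*m^2 - 11*m + 2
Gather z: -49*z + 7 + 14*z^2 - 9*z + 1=14*z^2 - 58*z + 8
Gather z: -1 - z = -z - 1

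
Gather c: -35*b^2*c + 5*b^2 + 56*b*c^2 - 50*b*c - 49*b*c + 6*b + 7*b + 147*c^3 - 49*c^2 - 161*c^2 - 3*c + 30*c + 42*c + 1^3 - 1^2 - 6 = 5*b^2 + 13*b + 147*c^3 + c^2*(56*b - 210) + c*(-35*b^2 - 99*b + 69) - 6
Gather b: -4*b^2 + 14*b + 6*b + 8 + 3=-4*b^2 + 20*b + 11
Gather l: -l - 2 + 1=-l - 1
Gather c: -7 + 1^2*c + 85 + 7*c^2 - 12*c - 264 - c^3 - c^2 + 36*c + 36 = -c^3 + 6*c^2 + 25*c - 150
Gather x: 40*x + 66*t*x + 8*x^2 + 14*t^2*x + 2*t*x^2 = x^2*(2*t + 8) + x*(14*t^2 + 66*t + 40)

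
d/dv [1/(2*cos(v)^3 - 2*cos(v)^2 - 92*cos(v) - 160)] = (3*cos(v)^2 - 2*cos(v) - 46)*sin(v)/(2*(-cos(v)^3 + cos(v)^2 + 46*cos(v) + 80)^2)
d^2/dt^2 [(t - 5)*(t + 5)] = 2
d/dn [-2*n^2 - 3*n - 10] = -4*n - 3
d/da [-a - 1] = -1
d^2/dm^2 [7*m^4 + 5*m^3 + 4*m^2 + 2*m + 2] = 84*m^2 + 30*m + 8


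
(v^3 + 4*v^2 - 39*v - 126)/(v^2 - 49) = (v^2 - 3*v - 18)/(v - 7)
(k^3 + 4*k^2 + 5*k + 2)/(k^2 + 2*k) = k + 2 + 1/k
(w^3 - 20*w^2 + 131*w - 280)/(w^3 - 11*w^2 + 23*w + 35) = (w - 8)/(w + 1)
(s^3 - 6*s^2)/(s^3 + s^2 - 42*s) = s/(s + 7)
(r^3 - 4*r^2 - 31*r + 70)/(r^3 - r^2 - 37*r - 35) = (r - 2)/(r + 1)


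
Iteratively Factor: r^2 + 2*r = (r + 2)*(r)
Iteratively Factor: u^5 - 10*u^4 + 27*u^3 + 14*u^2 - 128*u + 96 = (u - 3)*(u^4 - 7*u^3 + 6*u^2 + 32*u - 32) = (u - 3)*(u + 2)*(u^3 - 9*u^2 + 24*u - 16) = (u - 4)*(u - 3)*(u + 2)*(u^2 - 5*u + 4) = (u - 4)^2*(u - 3)*(u + 2)*(u - 1)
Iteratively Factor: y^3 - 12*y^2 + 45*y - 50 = (y - 2)*(y^2 - 10*y + 25) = (y - 5)*(y - 2)*(y - 5)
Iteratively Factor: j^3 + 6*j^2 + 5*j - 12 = (j + 3)*(j^2 + 3*j - 4) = (j - 1)*(j + 3)*(j + 4)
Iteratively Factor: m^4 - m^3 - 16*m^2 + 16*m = (m)*(m^3 - m^2 - 16*m + 16) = m*(m + 4)*(m^2 - 5*m + 4) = m*(m - 4)*(m + 4)*(m - 1)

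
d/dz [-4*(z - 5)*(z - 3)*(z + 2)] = -12*z^2 + 48*z + 4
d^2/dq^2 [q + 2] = 0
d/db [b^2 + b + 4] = 2*b + 1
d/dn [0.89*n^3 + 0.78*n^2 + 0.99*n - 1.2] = 2.67*n^2 + 1.56*n + 0.99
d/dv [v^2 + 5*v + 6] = 2*v + 5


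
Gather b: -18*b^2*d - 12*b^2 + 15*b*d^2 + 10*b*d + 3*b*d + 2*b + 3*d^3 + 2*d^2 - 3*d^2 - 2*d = b^2*(-18*d - 12) + b*(15*d^2 + 13*d + 2) + 3*d^3 - d^2 - 2*d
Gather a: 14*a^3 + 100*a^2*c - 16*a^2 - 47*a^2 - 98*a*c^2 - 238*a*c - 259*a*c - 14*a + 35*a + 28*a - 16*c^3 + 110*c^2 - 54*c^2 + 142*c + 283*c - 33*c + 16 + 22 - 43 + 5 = 14*a^3 + a^2*(100*c - 63) + a*(-98*c^2 - 497*c + 49) - 16*c^3 + 56*c^2 + 392*c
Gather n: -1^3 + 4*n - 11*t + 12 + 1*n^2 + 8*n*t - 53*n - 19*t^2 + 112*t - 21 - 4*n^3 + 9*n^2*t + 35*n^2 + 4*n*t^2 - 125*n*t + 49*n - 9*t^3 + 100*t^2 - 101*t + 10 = -4*n^3 + n^2*(9*t + 36) + n*(4*t^2 - 117*t) - 9*t^3 + 81*t^2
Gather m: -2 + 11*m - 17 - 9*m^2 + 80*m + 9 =-9*m^2 + 91*m - 10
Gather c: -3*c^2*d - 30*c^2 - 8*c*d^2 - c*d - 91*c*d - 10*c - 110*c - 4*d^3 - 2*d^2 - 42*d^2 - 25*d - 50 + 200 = c^2*(-3*d - 30) + c*(-8*d^2 - 92*d - 120) - 4*d^3 - 44*d^2 - 25*d + 150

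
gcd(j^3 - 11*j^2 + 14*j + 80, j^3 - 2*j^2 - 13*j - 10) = j^2 - 3*j - 10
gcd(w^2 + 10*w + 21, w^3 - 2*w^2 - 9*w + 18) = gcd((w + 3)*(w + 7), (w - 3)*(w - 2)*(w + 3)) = w + 3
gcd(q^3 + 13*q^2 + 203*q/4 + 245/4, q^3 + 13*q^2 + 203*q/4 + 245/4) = q^3 + 13*q^2 + 203*q/4 + 245/4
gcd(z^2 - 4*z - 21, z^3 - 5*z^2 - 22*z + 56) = z - 7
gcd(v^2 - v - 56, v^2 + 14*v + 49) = v + 7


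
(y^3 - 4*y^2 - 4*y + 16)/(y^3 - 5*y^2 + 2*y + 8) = (y + 2)/(y + 1)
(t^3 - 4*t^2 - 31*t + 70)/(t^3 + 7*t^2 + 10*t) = (t^2 - 9*t + 14)/(t*(t + 2))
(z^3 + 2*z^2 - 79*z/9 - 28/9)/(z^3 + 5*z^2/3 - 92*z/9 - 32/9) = (3*z - 7)/(3*z - 8)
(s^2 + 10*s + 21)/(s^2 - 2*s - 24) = (s^2 + 10*s + 21)/(s^2 - 2*s - 24)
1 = 1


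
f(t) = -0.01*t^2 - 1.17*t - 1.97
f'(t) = -0.02*t - 1.17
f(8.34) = -12.42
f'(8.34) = -1.34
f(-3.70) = 2.22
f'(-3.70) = -1.10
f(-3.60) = 2.11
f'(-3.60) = -1.10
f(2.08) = -4.45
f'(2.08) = -1.21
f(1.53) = -3.78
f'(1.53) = -1.20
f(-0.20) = -1.74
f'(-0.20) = -1.17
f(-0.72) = -1.13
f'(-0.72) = -1.16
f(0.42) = -2.46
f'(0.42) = -1.18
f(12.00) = -17.45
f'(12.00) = -1.41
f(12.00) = -17.45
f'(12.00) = -1.41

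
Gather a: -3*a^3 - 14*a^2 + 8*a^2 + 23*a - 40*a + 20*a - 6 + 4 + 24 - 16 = -3*a^3 - 6*a^2 + 3*a + 6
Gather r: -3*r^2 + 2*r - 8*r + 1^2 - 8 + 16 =-3*r^2 - 6*r + 9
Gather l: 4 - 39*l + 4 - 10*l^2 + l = -10*l^2 - 38*l + 8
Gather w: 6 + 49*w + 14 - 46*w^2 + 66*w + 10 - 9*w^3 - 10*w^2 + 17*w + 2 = -9*w^3 - 56*w^2 + 132*w + 32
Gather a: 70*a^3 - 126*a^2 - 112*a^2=70*a^3 - 238*a^2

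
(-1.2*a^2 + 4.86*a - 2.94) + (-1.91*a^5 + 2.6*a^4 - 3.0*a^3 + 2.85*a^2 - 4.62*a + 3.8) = -1.91*a^5 + 2.6*a^4 - 3.0*a^3 + 1.65*a^2 + 0.24*a + 0.86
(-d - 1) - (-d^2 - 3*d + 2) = d^2 + 2*d - 3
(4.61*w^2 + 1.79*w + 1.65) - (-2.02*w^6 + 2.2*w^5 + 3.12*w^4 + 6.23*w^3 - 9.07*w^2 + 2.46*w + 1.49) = 2.02*w^6 - 2.2*w^5 - 3.12*w^4 - 6.23*w^3 + 13.68*w^2 - 0.67*w + 0.16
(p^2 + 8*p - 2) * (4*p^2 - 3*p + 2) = 4*p^4 + 29*p^3 - 30*p^2 + 22*p - 4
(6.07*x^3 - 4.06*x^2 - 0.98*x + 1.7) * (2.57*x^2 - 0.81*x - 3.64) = 15.5999*x^5 - 15.3509*x^4 - 21.3248*x^3 + 19.9412*x^2 + 2.1902*x - 6.188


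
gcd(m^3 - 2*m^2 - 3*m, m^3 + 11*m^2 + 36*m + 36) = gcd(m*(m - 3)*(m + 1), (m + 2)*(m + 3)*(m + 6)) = 1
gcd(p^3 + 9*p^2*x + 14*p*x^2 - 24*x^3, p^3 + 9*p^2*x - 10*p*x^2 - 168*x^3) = p + 6*x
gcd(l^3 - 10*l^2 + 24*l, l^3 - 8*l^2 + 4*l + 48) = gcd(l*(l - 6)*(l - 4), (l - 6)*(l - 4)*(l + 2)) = l^2 - 10*l + 24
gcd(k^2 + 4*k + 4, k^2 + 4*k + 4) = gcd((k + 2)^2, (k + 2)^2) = k^2 + 4*k + 4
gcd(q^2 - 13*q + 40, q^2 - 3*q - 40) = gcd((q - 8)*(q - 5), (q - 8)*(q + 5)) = q - 8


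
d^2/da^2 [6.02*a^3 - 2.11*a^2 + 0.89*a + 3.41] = 36.12*a - 4.22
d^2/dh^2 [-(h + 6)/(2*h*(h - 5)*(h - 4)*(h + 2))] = (-6*h^7 - 4*h^6 + 477*h^5 - 1710*h^4 - 92*h^3 + 4968*h^2 - 1440*h - 9600)/(h^3*(h^9 - 21*h^8 + 153*h^7 - 307*h^6 - 1374*h^5 + 6276*h^4 + 1448*h^3 - 33120*h^2 + 9600*h + 64000))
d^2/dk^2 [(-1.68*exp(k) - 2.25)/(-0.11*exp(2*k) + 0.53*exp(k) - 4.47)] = (0.020328*exp(4*k) + 0.206844*exp(3*k) - 5.349861*exp(2*k) + 0.186813000000001*exp(k) + 38.898387)*exp(k)/(0.001331*exp(6*k) - 0.019239*exp(5*k) + 0.254958*exp(4*k) - 1.712483*exp(3*k) + 10.360566*exp(2*k) - 31.769631*exp(k) + 89.314623)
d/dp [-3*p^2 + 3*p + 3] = 3 - 6*p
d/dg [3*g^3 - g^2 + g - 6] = 9*g^2 - 2*g + 1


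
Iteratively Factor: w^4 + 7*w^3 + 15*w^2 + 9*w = (w)*(w^3 + 7*w^2 + 15*w + 9) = w*(w + 3)*(w^2 + 4*w + 3) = w*(w + 3)^2*(w + 1)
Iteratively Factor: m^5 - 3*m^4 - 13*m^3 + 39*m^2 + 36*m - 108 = (m - 3)*(m^4 - 13*m^2 + 36) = (m - 3)*(m + 3)*(m^3 - 3*m^2 - 4*m + 12) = (m - 3)*(m - 2)*(m + 3)*(m^2 - m - 6) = (m - 3)^2*(m - 2)*(m + 3)*(m + 2)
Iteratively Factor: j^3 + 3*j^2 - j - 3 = (j + 1)*(j^2 + 2*j - 3) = (j - 1)*(j + 1)*(j + 3)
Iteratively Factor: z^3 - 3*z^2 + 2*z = (z - 2)*(z^2 - z) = (z - 2)*(z - 1)*(z)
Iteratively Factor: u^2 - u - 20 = (u + 4)*(u - 5)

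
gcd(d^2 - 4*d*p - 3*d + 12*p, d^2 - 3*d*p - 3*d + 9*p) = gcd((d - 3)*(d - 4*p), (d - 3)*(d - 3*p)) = d - 3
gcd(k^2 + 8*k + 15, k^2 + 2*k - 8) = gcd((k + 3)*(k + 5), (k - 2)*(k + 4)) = 1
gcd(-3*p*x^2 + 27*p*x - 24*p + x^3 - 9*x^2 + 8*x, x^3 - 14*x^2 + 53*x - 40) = x^2 - 9*x + 8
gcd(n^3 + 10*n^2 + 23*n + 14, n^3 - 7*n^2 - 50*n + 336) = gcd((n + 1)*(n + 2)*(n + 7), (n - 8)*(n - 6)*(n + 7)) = n + 7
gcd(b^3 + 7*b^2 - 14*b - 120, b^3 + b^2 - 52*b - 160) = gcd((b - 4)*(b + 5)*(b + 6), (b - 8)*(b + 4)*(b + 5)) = b + 5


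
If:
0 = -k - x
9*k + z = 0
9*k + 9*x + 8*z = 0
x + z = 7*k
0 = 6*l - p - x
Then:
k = 0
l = p/6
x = 0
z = 0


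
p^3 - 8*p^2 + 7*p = p*(p - 7)*(p - 1)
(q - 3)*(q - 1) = q^2 - 4*q + 3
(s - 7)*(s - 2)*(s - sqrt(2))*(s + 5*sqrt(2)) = s^4 - 9*s^3 + 4*sqrt(2)*s^3 - 36*sqrt(2)*s^2 + 4*s^2 + 56*sqrt(2)*s + 90*s - 140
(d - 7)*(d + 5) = d^2 - 2*d - 35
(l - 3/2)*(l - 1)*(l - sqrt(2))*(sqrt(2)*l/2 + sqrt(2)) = sqrt(2)*l^4/2 - l^3 - sqrt(2)*l^3/4 - 7*sqrt(2)*l^2/4 + l^2/2 + 3*sqrt(2)*l/2 + 7*l/2 - 3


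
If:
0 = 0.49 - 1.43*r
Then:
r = 0.34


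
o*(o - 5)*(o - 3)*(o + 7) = o^4 - o^3 - 41*o^2 + 105*o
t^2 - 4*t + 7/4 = (t - 7/2)*(t - 1/2)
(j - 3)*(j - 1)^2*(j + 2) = j^4 - 3*j^3 - 3*j^2 + 11*j - 6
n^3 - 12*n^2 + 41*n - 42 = (n - 7)*(n - 3)*(n - 2)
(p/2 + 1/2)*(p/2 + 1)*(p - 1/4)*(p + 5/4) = p^4/4 + p^3 + 75*p^2/64 + 17*p/64 - 5/32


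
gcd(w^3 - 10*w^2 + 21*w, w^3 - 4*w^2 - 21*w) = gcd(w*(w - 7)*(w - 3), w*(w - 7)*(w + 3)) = w^2 - 7*w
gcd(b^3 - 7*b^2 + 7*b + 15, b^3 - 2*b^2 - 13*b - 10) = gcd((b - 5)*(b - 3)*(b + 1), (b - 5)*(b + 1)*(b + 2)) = b^2 - 4*b - 5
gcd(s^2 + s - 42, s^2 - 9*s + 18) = s - 6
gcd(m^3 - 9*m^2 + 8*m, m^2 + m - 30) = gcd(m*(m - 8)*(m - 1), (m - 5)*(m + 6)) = 1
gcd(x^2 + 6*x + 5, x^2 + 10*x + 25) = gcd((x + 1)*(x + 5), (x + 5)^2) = x + 5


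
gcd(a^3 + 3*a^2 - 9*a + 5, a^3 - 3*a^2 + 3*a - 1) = a^2 - 2*a + 1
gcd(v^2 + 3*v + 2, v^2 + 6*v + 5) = v + 1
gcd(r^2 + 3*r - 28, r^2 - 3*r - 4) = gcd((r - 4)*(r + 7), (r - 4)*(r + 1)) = r - 4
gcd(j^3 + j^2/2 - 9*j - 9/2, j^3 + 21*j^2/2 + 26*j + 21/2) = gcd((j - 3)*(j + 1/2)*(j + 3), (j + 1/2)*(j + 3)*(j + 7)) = j^2 + 7*j/2 + 3/2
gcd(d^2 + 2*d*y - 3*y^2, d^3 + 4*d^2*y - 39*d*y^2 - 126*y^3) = d + 3*y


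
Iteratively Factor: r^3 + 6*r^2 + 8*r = (r + 4)*(r^2 + 2*r) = r*(r + 4)*(r + 2)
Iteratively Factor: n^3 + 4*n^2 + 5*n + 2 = (n + 1)*(n^2 + 3*n + 2) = (n + 1)^2*(n + 2)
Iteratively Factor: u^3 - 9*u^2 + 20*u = (u)*(u^2 - 9*u + 20) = u*(u - 5)*(u - 4)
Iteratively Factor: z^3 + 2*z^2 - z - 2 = (z + 2)*(z^2 - 1) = (z + 1)*(z + 2)*(z - 1)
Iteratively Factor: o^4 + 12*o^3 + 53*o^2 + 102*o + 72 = (o + 3)*(o^3 + 9*o^2 + 26*o + 24) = (o + 3)^2*(o^2 + 6*o + 8) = (o + 2)*(o + 3)^2*(o + 4)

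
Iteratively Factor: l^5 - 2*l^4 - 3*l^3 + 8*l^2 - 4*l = (l)*(l^4 - 2*l^3 - 3*l^2 + 8*l - 4) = l*(l - 1)*(l^3 - l^2 - 4*l + 4) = l*(l - 2)*(l - 1)*(l^2 + l - 2) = l*(l - 2)*(l - 1)^2*(l + 2)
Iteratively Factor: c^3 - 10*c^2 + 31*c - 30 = (c - 2)*(c^2 - 8*c + 15) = (c - 3)*(c - 2)*(c - 5)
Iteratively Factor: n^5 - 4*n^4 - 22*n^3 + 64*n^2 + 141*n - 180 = (n + 3)*(n^4 - 7*n^3 - n^2 + 67*n - 60) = (n - 5)*(n + 3)*(n^3 - 2*n^2 - 11*n + 12) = (n - 5)*(n - 1)*(n + 3)*(n^2 - n - 12) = (n - 5)*(n - 1)*(n + 3)^2*(n - 4)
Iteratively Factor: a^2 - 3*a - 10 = (a - 5)*(a + 2)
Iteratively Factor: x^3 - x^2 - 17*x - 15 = (x + 1)*(x^2 - 2*x - 15) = (x + 1)*(x + 3)*(x - 5)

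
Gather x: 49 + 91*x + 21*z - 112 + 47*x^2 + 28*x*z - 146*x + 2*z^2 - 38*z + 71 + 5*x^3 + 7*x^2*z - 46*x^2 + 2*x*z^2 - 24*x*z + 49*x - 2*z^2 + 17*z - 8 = 5*x^3 + x^2*(7*z + 1) + x*(2*z^2 + 4*z - 6)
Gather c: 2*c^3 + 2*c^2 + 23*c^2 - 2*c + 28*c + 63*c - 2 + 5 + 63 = 2*c^3 + 25*c^2 + 89*c + 66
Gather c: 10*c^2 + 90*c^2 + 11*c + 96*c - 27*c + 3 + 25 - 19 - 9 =100*c^2 + 80*c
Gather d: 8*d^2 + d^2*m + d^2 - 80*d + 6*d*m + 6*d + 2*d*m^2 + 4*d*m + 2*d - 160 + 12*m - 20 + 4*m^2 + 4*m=d^2*(m + 9) + d*(2*m^2 + 10*m - 72) + 4*m^2 + 16*m - 180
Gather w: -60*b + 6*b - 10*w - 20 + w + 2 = -54*b - 9*w - 18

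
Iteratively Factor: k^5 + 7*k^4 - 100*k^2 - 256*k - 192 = (k + 2)*(k^4 + 5*k^3 - 10*k^2 - 80*k - 96) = (k - 4)*(k + 2)*(k^3 + 9*k^2 + 26*k + 24) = (k - 4)*(k + 2)^2*(k^2 + 7*k + 12) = (k - 4)*(k + 2)^2*(k + 3)*(k + 4)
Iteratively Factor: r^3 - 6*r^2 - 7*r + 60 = (r - 4)*(r^2 - 2*r - 15) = (r - 4)*(r + 3)*(r - 5)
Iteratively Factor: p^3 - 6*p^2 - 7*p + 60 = (p - 5)*(p^2 - p - 12) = (p - 5)*(p + 3)*(p - 4)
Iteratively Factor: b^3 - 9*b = (b)*(b^2 - 9) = b*(b - 3)*(b + 3)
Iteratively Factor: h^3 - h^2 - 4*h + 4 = (h - 2)*(h^2 + h - 2) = (h - 2)*(h - 1)*(h + 2)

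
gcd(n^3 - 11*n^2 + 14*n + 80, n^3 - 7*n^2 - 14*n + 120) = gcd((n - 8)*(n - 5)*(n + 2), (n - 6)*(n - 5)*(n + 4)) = n - 5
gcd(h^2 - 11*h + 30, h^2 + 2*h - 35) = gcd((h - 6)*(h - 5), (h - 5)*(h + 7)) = h - 5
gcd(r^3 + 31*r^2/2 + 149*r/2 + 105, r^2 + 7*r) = r + 7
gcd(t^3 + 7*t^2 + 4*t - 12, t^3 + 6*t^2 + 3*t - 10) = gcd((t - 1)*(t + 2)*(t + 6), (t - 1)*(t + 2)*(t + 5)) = t^2 + t - 2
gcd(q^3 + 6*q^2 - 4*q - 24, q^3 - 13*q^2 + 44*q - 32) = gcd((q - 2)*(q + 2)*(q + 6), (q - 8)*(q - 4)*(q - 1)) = 1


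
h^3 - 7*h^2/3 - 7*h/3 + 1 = (h - 3)*(h - 1/3)*(h + 1)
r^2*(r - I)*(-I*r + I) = -I*r^4 - r^3 + I*r^3 + r^2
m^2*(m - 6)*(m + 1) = m^4 - 5*m^3 - 6*m^2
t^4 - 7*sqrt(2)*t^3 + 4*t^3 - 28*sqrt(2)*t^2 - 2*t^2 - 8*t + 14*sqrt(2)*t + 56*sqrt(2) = (t + 4)*(t - 7*sqrt(2))*(t - sqrt(2))*(t + sqrt(2))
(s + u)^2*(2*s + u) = 2*s^3 + 5*s^2*u + 4*s*u^2 + u^3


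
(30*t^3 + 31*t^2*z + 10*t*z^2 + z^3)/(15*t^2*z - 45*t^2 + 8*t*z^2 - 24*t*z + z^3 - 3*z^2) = (2*t + z)/(z - 3)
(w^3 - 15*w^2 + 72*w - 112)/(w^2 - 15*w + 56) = (w^2 - 8*w + 16)/(w - 8)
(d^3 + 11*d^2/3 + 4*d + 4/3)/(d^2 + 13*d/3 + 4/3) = (3*d^3 + 11*d^2 + 12*d + 4)/(3*d^2 + 13*d + 4)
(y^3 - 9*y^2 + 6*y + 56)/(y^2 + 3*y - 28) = (y^2 - 5*y - 14)/(y + 7)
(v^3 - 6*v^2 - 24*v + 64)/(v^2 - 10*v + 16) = v + 4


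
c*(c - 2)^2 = c^3 - 4*c^2 + 4*c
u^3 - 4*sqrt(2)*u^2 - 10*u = u*(u - 5*sqrt(2))*(u + sqrt(2))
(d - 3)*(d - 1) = d^2 - 4*d + 3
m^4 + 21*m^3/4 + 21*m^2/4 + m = m*(m + 1/4)*(m + 1)*(m + 4)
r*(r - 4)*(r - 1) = r^3 - 5*r^2 + 4*r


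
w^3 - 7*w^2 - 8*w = w*(w - 8)*(w + 1)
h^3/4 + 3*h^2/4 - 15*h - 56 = (h/4 + 1)*(h - 8)*(h + 7)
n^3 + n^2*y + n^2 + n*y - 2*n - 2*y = (n - 1)*(n + 2)*(n + y)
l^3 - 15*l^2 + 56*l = l*(l - 8)*(l - 7)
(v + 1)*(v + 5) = v^2 + 6*v + 5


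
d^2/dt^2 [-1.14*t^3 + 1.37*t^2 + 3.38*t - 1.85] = 2.74 - 6.84*t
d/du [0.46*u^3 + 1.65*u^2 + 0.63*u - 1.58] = 1.38*u^2 + 3.3*u + 0.63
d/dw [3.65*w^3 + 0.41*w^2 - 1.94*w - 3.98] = 10.95*w^2 + 0.82*w - 1.94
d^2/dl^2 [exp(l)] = exp(l)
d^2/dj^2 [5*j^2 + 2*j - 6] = 10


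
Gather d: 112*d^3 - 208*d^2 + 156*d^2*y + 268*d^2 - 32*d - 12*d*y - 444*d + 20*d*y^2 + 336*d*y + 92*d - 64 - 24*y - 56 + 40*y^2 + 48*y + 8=112*d^3 + d^2*(156*y + 60) + d*(20*y^2 + 324*y - 384) + 40*y^2 + 24*y - 112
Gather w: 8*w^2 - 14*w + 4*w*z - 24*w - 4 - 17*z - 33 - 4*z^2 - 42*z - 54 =8*w^2 + w*(4*z - 38) - 4*z^2 - 59*z - 91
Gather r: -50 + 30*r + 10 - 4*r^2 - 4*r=-4*r^2 + 26*r - 40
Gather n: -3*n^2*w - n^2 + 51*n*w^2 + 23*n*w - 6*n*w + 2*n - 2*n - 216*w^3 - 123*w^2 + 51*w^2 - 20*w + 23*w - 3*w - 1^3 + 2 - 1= n^2*(-3*w - 1) + n*(51*w^2 + 17*w) - 216*w^3 - 72*w^2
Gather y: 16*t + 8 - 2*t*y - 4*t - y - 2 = 12*t + y*(-2*t - 1) + 6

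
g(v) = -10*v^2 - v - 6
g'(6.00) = -121.00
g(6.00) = -372.00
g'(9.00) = -181.00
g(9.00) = -825.00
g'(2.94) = -59.80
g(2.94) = -95.38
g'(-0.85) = 16.00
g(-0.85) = -12.38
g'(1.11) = -23.20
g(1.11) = -19.43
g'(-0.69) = 12.80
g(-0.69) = -10.07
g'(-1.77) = 34.40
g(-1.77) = -35.56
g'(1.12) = -23.40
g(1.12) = -19.66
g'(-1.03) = 19.60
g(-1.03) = -15.58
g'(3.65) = -74.00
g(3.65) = -142.88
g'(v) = -20*v - 1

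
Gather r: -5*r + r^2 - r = r^2 - 6*r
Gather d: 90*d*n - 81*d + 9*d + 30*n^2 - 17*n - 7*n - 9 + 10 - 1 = d*(90*n - 72) + 30*n^2 - 24*n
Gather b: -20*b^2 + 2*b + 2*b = -20*b^2 + 4*b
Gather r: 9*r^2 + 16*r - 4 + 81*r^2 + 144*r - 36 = 90*r^2 + 160*r - 40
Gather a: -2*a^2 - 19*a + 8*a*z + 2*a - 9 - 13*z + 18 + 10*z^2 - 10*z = -2*a^2 + a*(8*z - 17) + 10*z^2 - 23*z + 9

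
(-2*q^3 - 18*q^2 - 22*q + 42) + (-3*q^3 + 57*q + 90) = -5*q^3 - 18*q^2 + 35*q + 132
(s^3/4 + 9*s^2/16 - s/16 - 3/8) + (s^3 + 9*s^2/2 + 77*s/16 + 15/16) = 5*s^3/4 + 81*s^2/16 + 19*s/4 + 9/16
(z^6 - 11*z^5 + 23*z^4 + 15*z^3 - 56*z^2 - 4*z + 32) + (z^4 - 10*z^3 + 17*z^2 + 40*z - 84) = z^6 - 11*z^5 + 24*z^4 + 5*z^3 - 39*z^2 + 36*z - 52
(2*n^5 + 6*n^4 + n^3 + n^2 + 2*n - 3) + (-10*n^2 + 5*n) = 2*n^5 + 6*n^4 + n^3 - 9*n^2 + 7*n - 3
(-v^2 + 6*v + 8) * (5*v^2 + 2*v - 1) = -5*v^4 + 28*v^3 + 53*v^2 + 10*v - 8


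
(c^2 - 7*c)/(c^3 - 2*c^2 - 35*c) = 1/(c + 5)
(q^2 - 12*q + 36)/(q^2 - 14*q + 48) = (q - 6)/(q - 8)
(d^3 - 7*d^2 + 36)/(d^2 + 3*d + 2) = (d^2 - 9*d + 18)/(d + 1)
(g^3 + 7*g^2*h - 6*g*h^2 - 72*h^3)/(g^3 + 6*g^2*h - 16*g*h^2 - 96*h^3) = (g - 3*h)/(g - 4*h)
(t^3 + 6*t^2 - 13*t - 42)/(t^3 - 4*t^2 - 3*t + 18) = (t + 7)/(t - 3)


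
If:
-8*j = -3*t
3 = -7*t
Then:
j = -9/56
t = -3/7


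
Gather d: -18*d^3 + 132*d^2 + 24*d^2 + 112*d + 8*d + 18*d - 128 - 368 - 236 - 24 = -18*d^3 + 156*d^2 + 138*d - 756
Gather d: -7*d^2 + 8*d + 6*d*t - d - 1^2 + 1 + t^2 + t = -7*d^2 + d*(6*t + 7) + t^2 + t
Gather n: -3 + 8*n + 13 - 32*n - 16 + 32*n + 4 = 8*n - 2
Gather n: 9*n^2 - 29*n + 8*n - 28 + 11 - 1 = 9*n^2 - 21*n - 18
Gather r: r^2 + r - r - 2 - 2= r^2 - 4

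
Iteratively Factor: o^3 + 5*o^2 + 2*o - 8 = (o - 1)*(o^2 + 6*o + 8) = (o - 1)*(o + 4)*(o + 2)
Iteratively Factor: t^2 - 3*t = (t - 3)*(t)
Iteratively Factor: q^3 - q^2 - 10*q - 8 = (q - 4)*(q^2 + 3*q + 2) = (q - 4)*(q + 1)*(q + 2)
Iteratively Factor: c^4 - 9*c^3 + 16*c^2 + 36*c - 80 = (c + 2)*(c^3 - 11*c^2 + 38*c - 40) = (c - 5)*(c + 2)*(c^2 - 6*c + 8) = (c - 5)*(c - 4)*(c + 2)*(c - 2)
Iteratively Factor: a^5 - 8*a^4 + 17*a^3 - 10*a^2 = (a - 2)*(a^4 - 6*a^3 + 5*a^2) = a*(a - 2)*(a^3 - 6*a^2 + 5*a) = a^2*(a - 2)*(a^2 - 6*a + 5) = a^2*(a - 5)*(a - 2)*(a - 1)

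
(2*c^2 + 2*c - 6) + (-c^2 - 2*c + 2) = c^2 - 4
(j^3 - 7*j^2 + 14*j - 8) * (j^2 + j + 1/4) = j^5 - 6*j^4 + 29*j^3/4 + 17*j^2/4 - 9*j/2 - 2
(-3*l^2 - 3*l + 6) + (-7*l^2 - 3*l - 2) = -10*l^2 - 6*l + 4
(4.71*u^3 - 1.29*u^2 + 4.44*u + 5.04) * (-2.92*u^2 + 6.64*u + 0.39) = -13.7532*u^5 + 35.0412*u^4 - 19.6935*u^3 + 14.2617*u^2 + 35.1972*u + 1.9656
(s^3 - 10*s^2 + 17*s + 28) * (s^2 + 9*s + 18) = s^5 - s^4 - 55*s^3 + s^2 + 558*s + 504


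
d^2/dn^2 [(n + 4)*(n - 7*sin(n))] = (7*n + 28)*sin(n) - 14*cos(n) + 2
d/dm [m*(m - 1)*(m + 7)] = 3*m^2 + 12*m - 7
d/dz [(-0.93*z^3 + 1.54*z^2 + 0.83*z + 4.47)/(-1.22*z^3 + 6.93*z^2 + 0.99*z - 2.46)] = (-4.44089209850063e-16*z^5 - 4.5661*z^4 + 0.183800000000002*z^3 + 18.9963*z^2 - 69.531*z - 6.4671)/(1.4884*z^6 - 16.9092*z^5 + 45.6093*z^4 + 19.7238*z^3 - 33.1155*z^2 - 4.8708*z + 6.0516)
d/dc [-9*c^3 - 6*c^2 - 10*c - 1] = -27*c^2 - 12*c - 10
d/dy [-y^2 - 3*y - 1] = -2*y - 3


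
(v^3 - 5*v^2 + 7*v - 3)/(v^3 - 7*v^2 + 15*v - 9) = (v - 1)/(v - 3)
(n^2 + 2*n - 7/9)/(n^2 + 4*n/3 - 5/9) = (3*n + 7)/(3*n + 5)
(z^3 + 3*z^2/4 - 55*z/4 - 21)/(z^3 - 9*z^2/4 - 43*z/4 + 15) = (4*z + 7)/(4*z - 5)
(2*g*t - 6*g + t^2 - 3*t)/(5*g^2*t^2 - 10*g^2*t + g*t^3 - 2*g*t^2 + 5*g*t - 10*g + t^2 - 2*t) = (2*g*t - 6*g + t^2 - 3*t)/(5*g^2*t^2 - 10*g^2*t + g*t^3 - 2*g*t^2 + 5*g*t - 10*g + t^2 - 2*t)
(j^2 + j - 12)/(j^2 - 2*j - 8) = (-j^2 - j + 12)/(-j^2 + 2*j + 8)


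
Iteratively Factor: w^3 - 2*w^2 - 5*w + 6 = (w + 2)*(w^2 - 4*w + 3) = (w - 3)*(w + 2)*(w - 1)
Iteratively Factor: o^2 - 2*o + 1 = (o - 1)*(o - 1)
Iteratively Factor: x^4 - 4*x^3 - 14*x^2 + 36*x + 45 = (x - 5)*(x^3 + x^2 - 9*x - 9) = (x - 5)*(x + 3)*(x^2 - 2*x - 3) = (x - 5)*(x + 1)*(x + 3)*(x - 3)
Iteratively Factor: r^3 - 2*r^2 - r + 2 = (r - 2)*(r^2 - 1) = (r - 2)*(r - 1)*(r + 1)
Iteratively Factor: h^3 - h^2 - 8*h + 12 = (h - 2)*(h^2 + h - 6) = (h - 2)*(h + 3)*(h - 2)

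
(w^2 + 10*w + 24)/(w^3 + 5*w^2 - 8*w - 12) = (w + 4)/(w^2 - w - 2)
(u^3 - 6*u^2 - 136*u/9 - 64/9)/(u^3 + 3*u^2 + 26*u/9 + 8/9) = (u - 8)/(u + 1)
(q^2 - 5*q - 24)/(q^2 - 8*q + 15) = (q^2 - 5*q - 24)/(q^2 - 8*q + 15)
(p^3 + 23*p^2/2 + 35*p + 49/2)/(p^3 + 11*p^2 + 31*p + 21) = (p + 7/2)/(p + 3)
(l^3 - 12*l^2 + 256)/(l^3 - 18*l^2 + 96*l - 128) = (l + 4)/(l - 2)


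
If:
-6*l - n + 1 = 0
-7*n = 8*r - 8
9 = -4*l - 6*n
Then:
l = 15/32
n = -29/16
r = 331/128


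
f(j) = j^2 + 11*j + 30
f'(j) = 2*j + 11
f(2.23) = 59.50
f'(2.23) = 15.46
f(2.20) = 59.04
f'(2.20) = 15.40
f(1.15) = 43.97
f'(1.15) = 13.30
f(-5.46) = -0.25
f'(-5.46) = 0.08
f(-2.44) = 9.11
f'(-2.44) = 6.12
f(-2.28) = 10.12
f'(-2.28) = 6.44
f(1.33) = 46.40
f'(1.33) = 13.66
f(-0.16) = 28.27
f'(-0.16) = 10.68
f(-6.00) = 0.00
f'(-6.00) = -1.00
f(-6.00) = 0.00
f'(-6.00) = -1.00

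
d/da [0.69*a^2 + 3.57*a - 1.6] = 1.38*a + 3.57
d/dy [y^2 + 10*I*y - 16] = 2*y + 10*I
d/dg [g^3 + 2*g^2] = g*(3*g + 4)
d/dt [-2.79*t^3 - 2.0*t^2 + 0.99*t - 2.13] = -8.37*t^2 - 4.0*t + 0.99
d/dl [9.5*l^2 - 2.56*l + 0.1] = 19.0*l - 2.56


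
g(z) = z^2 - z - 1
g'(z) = 2*z - 1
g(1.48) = -0.29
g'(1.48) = 1.96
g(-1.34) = 2.14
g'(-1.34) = -3.68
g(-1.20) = 1.64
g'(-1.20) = -3.40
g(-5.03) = 29.33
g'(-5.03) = -11.06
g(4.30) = 13.19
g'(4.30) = 7.60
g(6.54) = 35.23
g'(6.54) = 12.08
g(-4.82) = 27.05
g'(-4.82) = -10.64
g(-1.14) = 1.44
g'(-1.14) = -3.28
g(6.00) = 29.00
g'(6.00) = 11.00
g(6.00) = 29.00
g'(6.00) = 11.00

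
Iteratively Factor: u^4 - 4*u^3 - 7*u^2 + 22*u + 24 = (u + 1)*(u^3 - 5*u^2 - 2*u + 24) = (u - 3)*(u + 1)*(u^2 - 2*u - 8) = (u - 3)*(u + 1)*(u + 2)*(u - 4)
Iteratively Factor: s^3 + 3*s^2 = (s + 3)*(s^2) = s*(s + 3)*(s)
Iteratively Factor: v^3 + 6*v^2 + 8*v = (v + 2)*(v^2 + 4*v) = (v + 2)*(v + 4)*(v)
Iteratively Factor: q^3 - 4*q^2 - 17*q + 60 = (q + 4)*(q^2 - 8*q + 15) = (q - 3)*(q + 4)*(q - 5)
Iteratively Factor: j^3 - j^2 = (j - 1)*(j^2) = j*(j - 1)*(j)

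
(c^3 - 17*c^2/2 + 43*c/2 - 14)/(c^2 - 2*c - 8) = (2*c^2 - 9*c + 7)/(2*(c + 2))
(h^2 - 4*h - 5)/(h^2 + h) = (h - 5)/h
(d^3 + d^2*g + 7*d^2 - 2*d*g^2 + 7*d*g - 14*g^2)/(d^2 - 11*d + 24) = (d^3 + d^2*g + 7*d^2 - 2*d*g^2 + 7*d*g - 14*g^2)/(d^2 - 11*d + 24)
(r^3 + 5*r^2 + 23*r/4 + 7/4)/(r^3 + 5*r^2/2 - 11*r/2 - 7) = (r + 1/2)/(r - 2)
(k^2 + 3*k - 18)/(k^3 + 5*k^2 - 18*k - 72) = (k - 3)/(k^2 - k - 12)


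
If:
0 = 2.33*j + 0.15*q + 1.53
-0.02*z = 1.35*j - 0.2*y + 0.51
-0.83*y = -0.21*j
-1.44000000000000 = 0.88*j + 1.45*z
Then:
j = -0.38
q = -4.29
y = -0.10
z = -0.76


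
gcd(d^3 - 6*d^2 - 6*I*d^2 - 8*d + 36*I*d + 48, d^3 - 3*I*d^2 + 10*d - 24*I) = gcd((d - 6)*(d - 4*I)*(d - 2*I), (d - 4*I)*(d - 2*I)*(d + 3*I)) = d^2 - 6*I*d - 8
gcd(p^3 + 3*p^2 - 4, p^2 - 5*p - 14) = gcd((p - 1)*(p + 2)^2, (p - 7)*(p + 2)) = p + 2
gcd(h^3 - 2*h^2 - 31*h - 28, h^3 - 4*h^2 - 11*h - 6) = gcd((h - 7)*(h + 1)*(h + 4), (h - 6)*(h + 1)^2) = h + 1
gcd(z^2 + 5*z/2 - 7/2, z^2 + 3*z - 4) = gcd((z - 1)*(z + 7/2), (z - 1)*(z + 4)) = z - 1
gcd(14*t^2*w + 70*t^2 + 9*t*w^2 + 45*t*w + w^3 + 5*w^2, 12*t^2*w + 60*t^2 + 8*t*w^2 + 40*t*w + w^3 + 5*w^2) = 2*t*w + 10*t + w^2 + 5*w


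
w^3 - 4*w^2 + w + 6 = (w - 3)*(w - 2)*(w + 1)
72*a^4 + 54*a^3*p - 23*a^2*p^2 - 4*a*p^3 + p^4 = (-6*a + p)*(-3*a + p)*(a + p)*(4*a + p)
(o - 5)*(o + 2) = o^2 - 3*o - 10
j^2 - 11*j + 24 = (j - 8)*(j - 3)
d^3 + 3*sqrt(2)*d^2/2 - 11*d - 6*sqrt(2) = (d - 2*sqrt(2))*(d + sqrt(2)/2)*(d + 3*sqrt(2))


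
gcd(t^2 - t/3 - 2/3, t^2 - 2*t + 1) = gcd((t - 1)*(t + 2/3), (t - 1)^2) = t - 1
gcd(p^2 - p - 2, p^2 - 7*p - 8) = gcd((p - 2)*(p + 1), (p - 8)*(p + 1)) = p + 1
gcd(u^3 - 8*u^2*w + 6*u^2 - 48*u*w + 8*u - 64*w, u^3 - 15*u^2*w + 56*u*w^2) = u - 8*w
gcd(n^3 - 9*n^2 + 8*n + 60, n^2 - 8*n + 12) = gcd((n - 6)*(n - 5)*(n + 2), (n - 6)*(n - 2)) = n - 6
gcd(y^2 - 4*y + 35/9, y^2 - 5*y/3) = y - 5/3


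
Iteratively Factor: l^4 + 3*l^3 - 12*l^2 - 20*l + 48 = (l + 4)*(l^3 - l^2 - 8*l + 12) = (l - 2)*(l + 4)*(l^2 + l - 6) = (l - 2)^2*(l + 4)*(l + 3)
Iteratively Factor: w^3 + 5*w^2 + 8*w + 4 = (w + 1)*(w^2 + 4*w + 4) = (w + 1)*(w + 2)*(w + 2)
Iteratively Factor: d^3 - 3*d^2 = (d)*(d^2 - 3*d) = d^2*(d - 3)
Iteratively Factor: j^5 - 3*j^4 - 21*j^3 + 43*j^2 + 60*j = (j + 1)*(j^4 - 4*j^3 - 17*j^2 + 60*j) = (j + 1)*(j + 4)*(j^3 - 8*j^2 + 15*j) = j*(j + 1)*(j + 4)*(j^2 - 8*j + 15) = j*(j - 5)*(j + 1)*(j + 4)*(j - 3)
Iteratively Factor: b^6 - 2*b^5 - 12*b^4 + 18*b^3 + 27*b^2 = (b - 3)*(b^5 + b^4 - 9*b^3 - 9*b^2) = b*(b - 3)*(b^4 + b^3 - 9*b^2 - 9*b) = b*(b - 3)*(b + 1)*(b^3 - 9*b) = b*(b - 3)^2*(b + 1)*(b^2 + 3*b) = b*(b - 3)^2*(b + 1)*(b + 3)*(b)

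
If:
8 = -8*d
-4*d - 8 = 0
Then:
No Solution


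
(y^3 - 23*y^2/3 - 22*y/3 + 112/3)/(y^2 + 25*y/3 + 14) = (y^2 - 10*y + 16)/(y + 6)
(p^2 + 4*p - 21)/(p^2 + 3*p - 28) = (p - 3)/(p - 4)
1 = 1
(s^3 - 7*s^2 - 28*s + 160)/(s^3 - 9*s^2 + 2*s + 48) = (s^2 + s - 20)/(s^2 - s - 6)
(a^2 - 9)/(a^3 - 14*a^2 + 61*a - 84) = (a + 3)/(a^2 - 11*a + 28)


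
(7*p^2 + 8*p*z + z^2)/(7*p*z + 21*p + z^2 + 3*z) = (p + z)/(z + 3)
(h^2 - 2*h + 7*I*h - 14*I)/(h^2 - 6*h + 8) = (h + 7*I)/(h - 4)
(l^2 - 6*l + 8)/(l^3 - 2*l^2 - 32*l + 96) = (l - 2)/(l^2 + 2*l - 24)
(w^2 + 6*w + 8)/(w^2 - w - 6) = (w + 4)/(w - 3)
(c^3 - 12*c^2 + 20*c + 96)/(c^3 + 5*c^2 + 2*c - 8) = (c^2 - 14*c + 48)/(c^2 + 3*c - 4)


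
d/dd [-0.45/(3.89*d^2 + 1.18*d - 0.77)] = (3.501*d + 0.531)/(3.89*d^2 + 1.18*d - 0.77)^2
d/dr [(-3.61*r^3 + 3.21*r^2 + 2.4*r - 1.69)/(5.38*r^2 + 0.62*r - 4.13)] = (-19.4218*r^4 - 4.4764*r^3 + 33.8061*r^2 - 8.3302*r - 8.8642)/(28.9444*r^4 + 6.6712*r^3 - 44.0544*r^2 - 5.1212*r + 17.0569)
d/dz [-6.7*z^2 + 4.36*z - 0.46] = 4.36 - 13.4*z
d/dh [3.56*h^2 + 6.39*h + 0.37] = 7.12*h + 6.39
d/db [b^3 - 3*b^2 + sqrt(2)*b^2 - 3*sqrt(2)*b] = 3*b^2 - 6*b + 2*sqrt(2)*b - 3*sqrt(2)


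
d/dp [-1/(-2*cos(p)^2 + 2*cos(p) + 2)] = (2*cos(p) - 1)*sin(p)/(2*(sin(p)^2 + cos(p))^2)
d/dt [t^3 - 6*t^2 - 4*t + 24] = 3*t^2 - 12*t - 4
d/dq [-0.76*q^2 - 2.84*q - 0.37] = -1.52*q - 2.84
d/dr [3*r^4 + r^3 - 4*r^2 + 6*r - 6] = 12*r^3 + 3*r^2 - 8*r + 6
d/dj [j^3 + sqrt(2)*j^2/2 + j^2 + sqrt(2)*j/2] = 3*j^2 + sqrt(2)*j + 2*j + sqrt(2)/2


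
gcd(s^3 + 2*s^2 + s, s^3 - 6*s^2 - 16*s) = s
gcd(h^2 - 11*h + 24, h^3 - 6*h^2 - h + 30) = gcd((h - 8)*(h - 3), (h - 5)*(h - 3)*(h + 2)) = h - 3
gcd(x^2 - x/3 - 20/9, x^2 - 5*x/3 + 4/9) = 1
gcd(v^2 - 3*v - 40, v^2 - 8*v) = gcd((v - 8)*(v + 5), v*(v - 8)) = v - 8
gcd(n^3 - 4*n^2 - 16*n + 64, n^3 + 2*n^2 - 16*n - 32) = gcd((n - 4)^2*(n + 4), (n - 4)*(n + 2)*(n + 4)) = n^2 - 16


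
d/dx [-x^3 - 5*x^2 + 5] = x*(-3*x - 10)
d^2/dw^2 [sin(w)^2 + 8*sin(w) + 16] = -8*sin(w) + 2*cos(2*w)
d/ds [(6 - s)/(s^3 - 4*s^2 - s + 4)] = (-s^3 + 4*s^2 + s - (s - 6)*(-3*s^2 + 8*s + 1) - 4)/(s^3 - 4*s^2 - s + 4)^2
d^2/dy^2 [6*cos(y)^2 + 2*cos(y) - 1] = -2*cos(y) - 12*cos(2*y)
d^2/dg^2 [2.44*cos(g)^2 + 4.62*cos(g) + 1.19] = -4.62*cos(g) - 4.88*cos(2*g)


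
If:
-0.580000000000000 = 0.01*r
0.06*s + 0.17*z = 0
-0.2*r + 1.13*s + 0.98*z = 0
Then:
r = -58.00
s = -14.79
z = 5.22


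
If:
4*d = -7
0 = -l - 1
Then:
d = -7/4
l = -1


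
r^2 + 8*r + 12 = (r + 2)*(r + 6)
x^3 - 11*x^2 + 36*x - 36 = (x - 6)*(x - 3)*(x - 2)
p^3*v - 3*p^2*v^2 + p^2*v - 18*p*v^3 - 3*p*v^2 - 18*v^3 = (p - 6*v)*(p + 3*v)*(p*v + v)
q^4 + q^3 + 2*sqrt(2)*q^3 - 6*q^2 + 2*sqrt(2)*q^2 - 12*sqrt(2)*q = q*(q - 2)*(q + 3)*(q + 2*sqrt(2))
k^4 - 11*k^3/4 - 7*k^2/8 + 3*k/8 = k*(k - 3)*(k - 1/4)*(k + 1/2)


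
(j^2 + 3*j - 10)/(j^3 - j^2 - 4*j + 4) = (j + 5)/(j^2 + j - 2)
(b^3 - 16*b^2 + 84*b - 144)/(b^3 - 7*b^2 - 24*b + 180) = (b - 4)/(b + 5)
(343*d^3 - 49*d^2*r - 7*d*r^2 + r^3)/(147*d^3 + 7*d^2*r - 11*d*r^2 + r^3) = (7*d + r)/(3*d + r)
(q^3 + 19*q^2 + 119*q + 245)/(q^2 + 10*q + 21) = (q^2 + 12*q + 35)/(q + 3)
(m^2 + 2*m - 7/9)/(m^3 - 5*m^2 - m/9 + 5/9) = (3*m + 7)/(3*m^2 - 14*m - 5)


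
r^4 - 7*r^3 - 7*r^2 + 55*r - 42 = (r - 7)*(r - 2)*(r - 1)*(r + 3)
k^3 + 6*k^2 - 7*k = k*(k - 1)*(k + 7)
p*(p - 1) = p^2 - p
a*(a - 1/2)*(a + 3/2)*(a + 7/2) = a^4 + 9*a^3/2 + 11*a^2/4 - 21*a/8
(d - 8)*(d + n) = d^2 + d*n - 8*d - 8*n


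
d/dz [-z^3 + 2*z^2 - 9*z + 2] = -3*z^2 + 4*z - 9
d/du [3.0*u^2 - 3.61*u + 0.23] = 6.0*u - 3.61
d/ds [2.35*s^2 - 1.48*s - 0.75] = 4.7*s - 1.48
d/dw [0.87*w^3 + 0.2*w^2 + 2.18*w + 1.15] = 2.61*w^2 + 0.4*w + 2.18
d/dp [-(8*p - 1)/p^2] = 2*(4*p - 1)/p^3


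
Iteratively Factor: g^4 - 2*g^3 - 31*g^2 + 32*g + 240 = (g + 4)*(g^3 - 6*g^2 - 7*g + 60) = (g + 3)*(g + 4)*(g^2 - 9*g + 20) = (g - 4)*(g + 3)*(g + 4)*(g - 5)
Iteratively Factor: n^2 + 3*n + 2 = (n + 2)*(n + 1)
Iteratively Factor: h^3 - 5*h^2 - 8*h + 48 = (h - 4)*(h^2 - h - 12) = (h - 4)^2*(h + 3)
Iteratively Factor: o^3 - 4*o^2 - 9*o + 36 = (o - 3)*(o^2 - o - 12) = (o - 3)*(o + 3)*(o - 4)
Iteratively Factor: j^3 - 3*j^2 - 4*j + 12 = (j + 2)*(j^2 - 5*j + 6) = (j - 3)*(j + 2)*(j - 2)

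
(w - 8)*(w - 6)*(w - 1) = w^3 - 15*w^2 + 62*w - 48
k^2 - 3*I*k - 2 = (k - 2*I)*(k - I)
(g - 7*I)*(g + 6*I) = g^2 - I*g + 42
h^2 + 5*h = h*(h + 5)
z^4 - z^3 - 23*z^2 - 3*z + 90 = (z - 5)*(z - 2)*(z + 3)^2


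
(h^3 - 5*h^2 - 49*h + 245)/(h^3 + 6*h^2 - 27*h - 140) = (h - 7)/(h + 4)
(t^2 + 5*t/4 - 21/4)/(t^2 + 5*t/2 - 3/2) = (4*t - 7)/(2*(2*t - 1))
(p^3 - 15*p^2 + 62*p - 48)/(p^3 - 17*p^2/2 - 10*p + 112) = 2*(p^2 - 7*p + 6)/(2*p^2 - p - 28)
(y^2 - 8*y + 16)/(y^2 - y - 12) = (y - 4)/(y + 3)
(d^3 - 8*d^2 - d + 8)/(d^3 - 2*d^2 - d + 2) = (d - 8)/(d - 2)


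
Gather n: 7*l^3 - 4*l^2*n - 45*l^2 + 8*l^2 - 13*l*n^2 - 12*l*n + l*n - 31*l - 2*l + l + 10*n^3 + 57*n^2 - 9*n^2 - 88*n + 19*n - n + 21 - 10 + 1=7*l^3 - 37*l^2 - 32*l + 10*n^3 + n^2*(48 - 13*l) + n*(-4*l^2 - 11*l - 70) + 12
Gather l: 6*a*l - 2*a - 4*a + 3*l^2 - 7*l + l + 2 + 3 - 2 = -6*a + 3*l^2 + l*(6*a - 6) + 3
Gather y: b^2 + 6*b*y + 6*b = b^2 + 6*b*y + 6*b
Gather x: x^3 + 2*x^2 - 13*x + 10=x^3 + 2*x^2 - 13*x + 10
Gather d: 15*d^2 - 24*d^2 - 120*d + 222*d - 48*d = -9*d^2 + 54*d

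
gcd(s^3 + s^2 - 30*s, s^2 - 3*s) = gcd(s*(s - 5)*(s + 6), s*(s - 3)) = s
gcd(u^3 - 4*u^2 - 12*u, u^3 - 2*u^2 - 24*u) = u^2 - 6*u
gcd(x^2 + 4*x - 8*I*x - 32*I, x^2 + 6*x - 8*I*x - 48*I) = x - 8*I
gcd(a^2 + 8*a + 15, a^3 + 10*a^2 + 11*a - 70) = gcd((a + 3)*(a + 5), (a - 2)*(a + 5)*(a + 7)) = a + 5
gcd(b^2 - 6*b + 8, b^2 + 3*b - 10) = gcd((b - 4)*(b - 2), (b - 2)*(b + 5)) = b - 2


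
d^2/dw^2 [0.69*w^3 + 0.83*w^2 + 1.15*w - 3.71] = 4.14*w + 1.66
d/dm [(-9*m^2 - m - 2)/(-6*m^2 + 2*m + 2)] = (-12*m^2 - 30*m + 1)/(2*(9*m^4 - 6*m^3 - 5*m^2 + 2*m + 1))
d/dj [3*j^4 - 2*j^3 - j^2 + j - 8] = 12*j^3 - 6*j^2 - 2*j + 1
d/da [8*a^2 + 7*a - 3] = 16*a + 7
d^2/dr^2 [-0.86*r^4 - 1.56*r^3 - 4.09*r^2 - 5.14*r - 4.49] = -10.32*r^2 - 9.36*r - 8.18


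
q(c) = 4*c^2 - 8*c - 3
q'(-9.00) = -80.00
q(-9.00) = 393.00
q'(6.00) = 40.00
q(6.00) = 93.00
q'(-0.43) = -11.44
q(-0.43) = 1.18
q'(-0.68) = -13.44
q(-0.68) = 4.29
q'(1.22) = 1.76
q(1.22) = -6.81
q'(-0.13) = -9.04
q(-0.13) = -1.89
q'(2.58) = 12.64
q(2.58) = 2.99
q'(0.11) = -7.12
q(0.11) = -3.83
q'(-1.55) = -20.40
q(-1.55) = 19.01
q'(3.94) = 23.52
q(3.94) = 27.57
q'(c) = 8*c - 8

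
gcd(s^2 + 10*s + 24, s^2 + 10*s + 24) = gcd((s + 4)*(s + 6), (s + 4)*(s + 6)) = s^2 + 10*s + 24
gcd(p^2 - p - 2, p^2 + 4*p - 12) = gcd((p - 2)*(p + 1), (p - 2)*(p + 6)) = p - 2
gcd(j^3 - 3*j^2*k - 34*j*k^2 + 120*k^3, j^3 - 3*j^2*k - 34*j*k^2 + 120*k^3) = j^3 - 3*j^2*k - 34*j*k^2 + 120*k^3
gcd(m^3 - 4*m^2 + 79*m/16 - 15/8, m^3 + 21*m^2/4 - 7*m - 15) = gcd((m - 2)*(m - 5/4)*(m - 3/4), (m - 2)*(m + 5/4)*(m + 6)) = m - 2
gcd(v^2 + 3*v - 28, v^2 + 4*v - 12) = 1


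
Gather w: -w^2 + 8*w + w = -w^2 + 9*w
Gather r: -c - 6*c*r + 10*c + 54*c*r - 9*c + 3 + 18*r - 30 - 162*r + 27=r*(48*c - 144)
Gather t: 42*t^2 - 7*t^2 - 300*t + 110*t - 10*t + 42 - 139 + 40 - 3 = 35*t^2 - 200*t - 60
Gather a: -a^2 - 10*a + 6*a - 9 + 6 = -a^2 - 4*a - 3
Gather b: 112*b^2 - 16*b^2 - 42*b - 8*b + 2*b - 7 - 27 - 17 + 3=96*b^2 - 48*b - 48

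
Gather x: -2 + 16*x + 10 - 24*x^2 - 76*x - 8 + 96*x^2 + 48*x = 72*x^2 - 12*x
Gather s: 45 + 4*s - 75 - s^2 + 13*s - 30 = -s^2 + 17*s - 60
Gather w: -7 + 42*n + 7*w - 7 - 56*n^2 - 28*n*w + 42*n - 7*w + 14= -56*n^2 - 28*n*w + 84*n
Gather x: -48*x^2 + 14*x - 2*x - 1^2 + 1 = -48*x^2 + 12*x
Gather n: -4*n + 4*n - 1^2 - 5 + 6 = 0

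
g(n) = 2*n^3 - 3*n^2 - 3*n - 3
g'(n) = 6*n^2 - 6*n - 3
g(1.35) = -7.60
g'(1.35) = -0.16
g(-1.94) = -23.07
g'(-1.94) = 31.22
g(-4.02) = -169.35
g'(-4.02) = 118.08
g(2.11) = -3.90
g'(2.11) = 11.05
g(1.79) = -6.51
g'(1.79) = 5.48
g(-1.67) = -15.67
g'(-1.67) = 23.75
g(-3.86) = -151.14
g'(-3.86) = 109.56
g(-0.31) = -2.42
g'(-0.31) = -0.56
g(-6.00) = -525.00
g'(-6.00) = 249.00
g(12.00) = 2985.00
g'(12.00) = 789.00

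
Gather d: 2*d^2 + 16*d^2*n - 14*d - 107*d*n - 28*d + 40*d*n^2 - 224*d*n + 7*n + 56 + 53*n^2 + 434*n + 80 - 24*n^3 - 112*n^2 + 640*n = d^2*(16*n + 2) + d*(40*n^2 - 331*n - 42) - 24*n^3 - 59*n^2 + 1081*n + 136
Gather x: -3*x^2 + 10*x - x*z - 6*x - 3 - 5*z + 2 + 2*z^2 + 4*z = -3*x^2 + x*(4 - z) + 2*z^2 - z - 1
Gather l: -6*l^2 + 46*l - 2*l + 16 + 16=-6*l^2 + 44*l + 32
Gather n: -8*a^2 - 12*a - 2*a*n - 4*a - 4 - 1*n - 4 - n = -8*a^2 - 16*a + n*(-2*a - 2) - 8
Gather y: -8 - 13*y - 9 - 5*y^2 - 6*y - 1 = -5*y^2 - 19*y - 18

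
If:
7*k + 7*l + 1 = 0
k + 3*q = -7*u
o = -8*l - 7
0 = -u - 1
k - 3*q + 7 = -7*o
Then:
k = 41/58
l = -345/406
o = -41/203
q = 365/174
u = -1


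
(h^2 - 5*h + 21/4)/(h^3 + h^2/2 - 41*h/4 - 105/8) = 2*(2*h - 3)/(4*h^2 + 16*h + 15)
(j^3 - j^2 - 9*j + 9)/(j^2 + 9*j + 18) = (j^2 - 4*j + 3)/(j + 6)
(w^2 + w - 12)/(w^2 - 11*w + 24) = (w + 4)/(w - 8)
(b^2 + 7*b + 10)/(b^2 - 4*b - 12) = (b + 5)/(b - 6)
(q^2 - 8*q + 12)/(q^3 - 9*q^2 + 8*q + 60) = (q - 2)/(q^2 - 3*q - 10)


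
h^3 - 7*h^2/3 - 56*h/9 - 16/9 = (h - 4)*(h + 1/3)*(h + 4/3)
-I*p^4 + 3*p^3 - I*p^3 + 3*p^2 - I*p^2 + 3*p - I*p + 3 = (p - I)*(p + I)*(p + 3*I)*(-I*p - I)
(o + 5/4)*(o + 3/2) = o^2 + 11*o/4 + 15/8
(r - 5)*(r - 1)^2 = r^3 - 7*r^2 + 11*r - 5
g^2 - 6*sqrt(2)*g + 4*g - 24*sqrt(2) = (g + 4)*(g - 6*sqrt(2))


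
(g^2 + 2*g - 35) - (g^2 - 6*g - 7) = 8*g - 28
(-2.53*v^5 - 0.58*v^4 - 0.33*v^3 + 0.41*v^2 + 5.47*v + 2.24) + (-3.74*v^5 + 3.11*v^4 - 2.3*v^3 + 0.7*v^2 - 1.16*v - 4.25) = -6.27*v^5 + 2.53*v^4 - 2.63*v^3 + 1.11*v^2 + 4.31*v - 2.01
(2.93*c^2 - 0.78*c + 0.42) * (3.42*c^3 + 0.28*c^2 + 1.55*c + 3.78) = 10.0206*c^5 - 1.8472*c^4 + 5.7595*c^3 + 9.984*c^2 - 2.2974*c + 1.5876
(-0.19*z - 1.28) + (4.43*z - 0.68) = 4.24*z - 1.96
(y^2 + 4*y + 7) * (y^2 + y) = y^4 + 5*y^3 + 11*y^2 + 7*y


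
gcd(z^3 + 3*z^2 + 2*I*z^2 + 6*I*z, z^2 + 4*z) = z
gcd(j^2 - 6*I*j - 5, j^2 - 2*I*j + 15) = j - 5*I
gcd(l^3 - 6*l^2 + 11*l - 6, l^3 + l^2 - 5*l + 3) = l - 1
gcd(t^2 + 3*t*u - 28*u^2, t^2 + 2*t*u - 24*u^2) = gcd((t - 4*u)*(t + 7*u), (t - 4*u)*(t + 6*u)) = t - 4*u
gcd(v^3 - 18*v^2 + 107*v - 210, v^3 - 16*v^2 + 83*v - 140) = v^2 - 12*v + 35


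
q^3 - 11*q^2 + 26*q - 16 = (q - 8)*(q - 2)*(q - 1)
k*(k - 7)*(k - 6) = k^3 - 13*k^2 + 42*k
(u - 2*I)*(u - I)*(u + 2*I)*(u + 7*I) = u^4 + 6*I*u^3 + 11*u^2 + 24*I*u + 28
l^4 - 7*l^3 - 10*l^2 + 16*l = l*(l - 8)*(l - 1)*(l + 2)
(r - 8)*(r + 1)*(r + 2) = r^3 - 5*r^2 - 22*r - 16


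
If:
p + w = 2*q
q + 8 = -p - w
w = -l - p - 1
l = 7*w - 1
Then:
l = 13/3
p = -128/21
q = -8/3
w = 16/21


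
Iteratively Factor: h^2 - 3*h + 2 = (h - 2)*(h - 1)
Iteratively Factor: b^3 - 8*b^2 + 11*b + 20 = (b + 1)*(b^2 - 9*b + 20) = (b - 4)*(b + 1)*(b - 5)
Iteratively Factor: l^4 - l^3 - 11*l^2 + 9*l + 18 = (l - 3)*(l^3 + 2*l^2 - 5*l - 6) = (l - 3)*(l + 1)*(l^2 + l - 6) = (l - 3)*(l - 2)*(l + 1)*(l + 3)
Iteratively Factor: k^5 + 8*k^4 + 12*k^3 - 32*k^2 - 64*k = (k + 4)*(k^4 + 4*k^3 - 4*k^2 - 16*k) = (k + 2)*(k + 4)*(k^3 + 2*k^2 - 8*k) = (k + 2)*(k + 4)^2*(k^2 - 2*k) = (k - 2)*(k + 2)*(k + 4)^2*(k)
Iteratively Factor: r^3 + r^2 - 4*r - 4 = (r - 2)*(r^2 + 3*r + 2) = (r - 2)*(r + 1)*(r + 2)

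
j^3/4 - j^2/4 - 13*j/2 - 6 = (j/4 + 1/4)*(j - 6)*(j + 4)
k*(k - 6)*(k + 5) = k^3 - k^2 - 30*k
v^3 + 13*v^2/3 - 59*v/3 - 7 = (v - 3)*(v + 1/3)*(v + 7)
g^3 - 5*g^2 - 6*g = g*(g - 6)*(g + 1)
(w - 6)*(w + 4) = w^2 - 2*w - 24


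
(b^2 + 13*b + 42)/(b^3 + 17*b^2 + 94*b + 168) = 1/(b + 4)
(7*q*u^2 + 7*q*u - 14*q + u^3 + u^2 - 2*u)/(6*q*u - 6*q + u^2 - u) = (7*q*u + 14*q + u^2 + 2*u)/(6*q + u)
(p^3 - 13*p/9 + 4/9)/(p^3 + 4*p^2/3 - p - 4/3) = (p - 1/3)/(p + 1)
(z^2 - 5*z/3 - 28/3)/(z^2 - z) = (3*z^2 - 5*z - 28)/(3*z*(z - 1))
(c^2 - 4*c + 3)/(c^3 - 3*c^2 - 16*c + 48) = (c - 1)/(c^2 - 16)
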